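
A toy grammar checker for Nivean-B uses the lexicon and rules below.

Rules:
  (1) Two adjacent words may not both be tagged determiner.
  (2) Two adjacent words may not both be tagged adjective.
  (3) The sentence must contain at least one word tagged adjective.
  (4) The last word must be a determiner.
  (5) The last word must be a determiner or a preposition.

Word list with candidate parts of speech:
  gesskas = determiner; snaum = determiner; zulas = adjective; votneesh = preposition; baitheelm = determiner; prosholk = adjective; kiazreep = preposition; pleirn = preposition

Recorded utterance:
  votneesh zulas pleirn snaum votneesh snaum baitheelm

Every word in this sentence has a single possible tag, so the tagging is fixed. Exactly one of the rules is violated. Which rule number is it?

Fixed tagging: preposition adjective preposition determiner preposition determiner determiner.
Checking each rule: R1 violated, R2 holds, R3 holds, R4 holds, R5 holds.
Only rule 1 fails.

1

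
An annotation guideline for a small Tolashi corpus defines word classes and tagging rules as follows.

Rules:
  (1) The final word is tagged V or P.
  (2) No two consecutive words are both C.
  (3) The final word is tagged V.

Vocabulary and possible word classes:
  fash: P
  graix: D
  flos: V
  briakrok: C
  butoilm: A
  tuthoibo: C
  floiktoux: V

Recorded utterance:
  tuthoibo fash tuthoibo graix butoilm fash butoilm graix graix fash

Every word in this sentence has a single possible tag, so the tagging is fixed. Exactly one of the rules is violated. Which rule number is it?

Fixed tagging: C P C D A P A D D P.
Applying the rules: R1 ✓, R2 ✓, R3 ✗.
Only rule 3 fails.

3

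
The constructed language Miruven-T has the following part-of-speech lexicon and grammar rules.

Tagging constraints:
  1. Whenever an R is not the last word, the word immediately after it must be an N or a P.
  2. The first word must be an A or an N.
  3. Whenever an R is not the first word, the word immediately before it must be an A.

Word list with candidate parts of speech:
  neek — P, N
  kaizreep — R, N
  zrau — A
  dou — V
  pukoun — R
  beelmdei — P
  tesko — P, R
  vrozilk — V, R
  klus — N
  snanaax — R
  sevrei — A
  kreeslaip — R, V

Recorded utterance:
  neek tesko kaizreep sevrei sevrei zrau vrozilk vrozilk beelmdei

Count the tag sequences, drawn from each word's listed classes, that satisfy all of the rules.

1

Candidates per position — 1:neek {P,N}; 2:tesko {P,R}; 3:kaizreep {R,N}; 4:sevrei {A}; 5:sevrei {A}; 6:zrau {A}; 7:vrozilk {V,R}; 8:vrozilk {V,R}; 9:beelmdei {P}.
There are 32 candidate sequences in total.
The sequences that satisfy every rule: N P N A A A V V P.
Count = 1.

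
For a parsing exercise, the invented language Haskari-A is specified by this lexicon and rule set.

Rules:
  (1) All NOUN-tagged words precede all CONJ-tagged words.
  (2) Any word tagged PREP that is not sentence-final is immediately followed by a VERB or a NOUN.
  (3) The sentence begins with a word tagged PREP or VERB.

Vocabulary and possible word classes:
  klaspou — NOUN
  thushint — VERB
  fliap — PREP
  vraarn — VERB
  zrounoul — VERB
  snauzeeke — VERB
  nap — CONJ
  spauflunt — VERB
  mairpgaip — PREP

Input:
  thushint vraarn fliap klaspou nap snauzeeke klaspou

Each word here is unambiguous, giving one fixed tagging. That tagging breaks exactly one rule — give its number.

1

Fixed tagging: VERB VERB PREP NOUN CONJ VERB NOUN.
Rule check: R1 fail, R2 pass, R3 pass.
Only rule 1 fails.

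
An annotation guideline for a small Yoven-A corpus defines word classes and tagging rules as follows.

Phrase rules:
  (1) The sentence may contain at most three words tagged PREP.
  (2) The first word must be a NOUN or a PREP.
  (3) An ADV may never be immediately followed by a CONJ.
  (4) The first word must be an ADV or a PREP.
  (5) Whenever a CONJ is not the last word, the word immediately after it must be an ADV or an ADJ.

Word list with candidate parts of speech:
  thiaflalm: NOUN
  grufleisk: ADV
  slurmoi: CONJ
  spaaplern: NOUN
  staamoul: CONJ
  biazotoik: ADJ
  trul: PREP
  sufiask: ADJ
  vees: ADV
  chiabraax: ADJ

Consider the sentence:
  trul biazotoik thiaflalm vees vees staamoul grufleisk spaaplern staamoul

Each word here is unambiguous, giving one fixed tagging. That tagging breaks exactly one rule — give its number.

3

Fixed tagging: PREP ADJ NOUN ADV ADV CONJ ADV NOUN CONJ.
Applying the rules: R1 ok, R2 ok, R3 fails, R4 ok, R5 ok.
Only rule 3 fails.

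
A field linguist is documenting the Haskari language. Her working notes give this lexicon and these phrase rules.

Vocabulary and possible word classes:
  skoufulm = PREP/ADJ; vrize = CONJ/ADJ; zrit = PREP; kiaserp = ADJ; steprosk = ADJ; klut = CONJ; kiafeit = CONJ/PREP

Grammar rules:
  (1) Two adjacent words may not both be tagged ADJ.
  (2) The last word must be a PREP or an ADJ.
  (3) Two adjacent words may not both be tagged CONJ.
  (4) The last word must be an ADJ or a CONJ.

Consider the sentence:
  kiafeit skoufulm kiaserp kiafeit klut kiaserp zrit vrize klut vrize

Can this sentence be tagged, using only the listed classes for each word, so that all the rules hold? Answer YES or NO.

Candidates per position — 1:kiafeit {CONJ,PREP}; 2:skoufulm {PREP,ADJ}; 3:kiaserp {ADJ}; 4:kiafeit {CONJ,PREP}; 5:klut {CONJ}; 6:kiaserp {ADJ}; 7:zrit {PREP}; 8:vrize {CONJ,ADJ}; 9:klut {CONJ}; 10:vrize {CONJ,ADJ}.
One satisfying assignment: PREP PREP ADJ PREP CONJ ADJ PREP ADJ CONJ ADJ.
Check: rule 1 holds; rule 2 holds; rule 3 holds; rule 4 holds.

YES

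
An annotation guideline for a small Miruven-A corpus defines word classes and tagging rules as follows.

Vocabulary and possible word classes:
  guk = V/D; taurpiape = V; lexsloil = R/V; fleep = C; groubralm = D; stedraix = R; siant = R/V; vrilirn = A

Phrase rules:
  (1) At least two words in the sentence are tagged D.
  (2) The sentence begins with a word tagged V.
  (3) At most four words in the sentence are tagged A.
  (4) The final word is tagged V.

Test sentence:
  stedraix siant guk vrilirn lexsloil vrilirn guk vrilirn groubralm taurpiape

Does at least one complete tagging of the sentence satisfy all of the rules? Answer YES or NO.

Candidates per position — 1:stedraix {R}; 2:siant {R,V}; 3:guk {V,D}; 4:vrilirn {A}; 5:lexsloil {R,V}; 6:vrilirn {A}; 7:guk {V,D}; 8:vrilirn {A}; 9:groubralm {D}; 10:taurpiape {V}.
Rule 2 cannot be satisfied by any choice of tags from the lexicon.
So there is no consistent tagging.

NO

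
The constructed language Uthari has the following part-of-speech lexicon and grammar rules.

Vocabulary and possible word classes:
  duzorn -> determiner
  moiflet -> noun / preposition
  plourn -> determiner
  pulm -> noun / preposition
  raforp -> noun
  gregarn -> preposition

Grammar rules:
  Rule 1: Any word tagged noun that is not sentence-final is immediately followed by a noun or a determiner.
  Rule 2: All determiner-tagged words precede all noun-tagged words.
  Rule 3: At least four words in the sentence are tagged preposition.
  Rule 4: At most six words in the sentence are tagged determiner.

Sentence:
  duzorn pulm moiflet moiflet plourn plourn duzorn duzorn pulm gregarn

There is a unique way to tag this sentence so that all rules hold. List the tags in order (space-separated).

Candidates per position — 1:duzorn {determiner}; 2:pulm {noun,preposition}; 3:moiflet {noun,preposition}; 4:moiflet {noun,preposition}; 5:plourn {determiner}; 6:plourn {determiner}; 7:duzorn {determiner}; 8:duzorn {determiner}; 9:pulm {noun,preposition}; 10:gregarn {preposition}.
At position 2, choosing noun makes rule 2 impossible to satisfy; hence preposition.
At position 3, choosing noun makes rule 2 impossible to satisfy; hence preposition.
At position 4, choosing noun makes rule 2 impossible to satisfy; hence preposition.
At position 9, choosing noun makes rule 1 impossible to satisfy; hence preposition.
That leaves exactly one tagging: determiner preposition preposition preposition determiner determiner determiner determiner preposition preposition.
Verifying each rule — rule 1 ✓; rule 2 ✓; rule 3 ✓; rule 4 ✓.

determiner preposition preposition preposition determiner determiner determiner determiner preposition preposition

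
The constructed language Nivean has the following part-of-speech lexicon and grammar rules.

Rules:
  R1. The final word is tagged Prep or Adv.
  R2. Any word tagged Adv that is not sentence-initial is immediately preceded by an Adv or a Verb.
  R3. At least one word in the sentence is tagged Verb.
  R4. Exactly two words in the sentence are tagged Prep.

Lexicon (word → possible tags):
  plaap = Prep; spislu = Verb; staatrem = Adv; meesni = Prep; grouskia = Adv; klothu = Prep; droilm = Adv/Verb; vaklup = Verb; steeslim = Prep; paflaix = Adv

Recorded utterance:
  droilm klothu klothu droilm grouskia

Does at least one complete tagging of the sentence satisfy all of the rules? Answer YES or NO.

Candidates per position — 1:droilm {Adv,Verb}; 2:klothu {Prep}; 3:klothu {Prep}; 4:droilm {Adv,Verb}; 5:grouskia {Adv}.
One satisfying assignment: Verb Prep Prep Verb Adv.
Check: rule 1 holds; rule 2 holds; rule 3 holds; rule 4 holds.

YES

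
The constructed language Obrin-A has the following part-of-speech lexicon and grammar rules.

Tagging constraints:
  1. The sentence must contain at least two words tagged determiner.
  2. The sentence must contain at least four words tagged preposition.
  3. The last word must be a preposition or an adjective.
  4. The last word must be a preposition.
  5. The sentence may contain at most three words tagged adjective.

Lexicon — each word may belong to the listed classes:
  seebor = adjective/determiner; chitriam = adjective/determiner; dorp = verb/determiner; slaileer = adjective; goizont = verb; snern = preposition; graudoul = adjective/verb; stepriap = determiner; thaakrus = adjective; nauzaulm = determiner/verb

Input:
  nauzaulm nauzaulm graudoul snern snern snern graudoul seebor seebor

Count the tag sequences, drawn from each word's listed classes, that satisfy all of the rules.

0

Candidates per position — 1:nauzaulm {determiner,verb}; 2:nauzaulm {determiner,verb}; 3:graudoul {adjective,verb}; 4:snern {preposition}; 5:snern {preposition}; 6:snern {preposition}; 7:graudoul {adjective,verb}; 8:seebor {adjective,determiner}; 9:seebor {adjective,determiner}.
There are 64 candidate sequences in total.
Rule 2 cannot be satisfied by any choice of tags from the lexicon.
So there is no consistent tagging.
Count = 0.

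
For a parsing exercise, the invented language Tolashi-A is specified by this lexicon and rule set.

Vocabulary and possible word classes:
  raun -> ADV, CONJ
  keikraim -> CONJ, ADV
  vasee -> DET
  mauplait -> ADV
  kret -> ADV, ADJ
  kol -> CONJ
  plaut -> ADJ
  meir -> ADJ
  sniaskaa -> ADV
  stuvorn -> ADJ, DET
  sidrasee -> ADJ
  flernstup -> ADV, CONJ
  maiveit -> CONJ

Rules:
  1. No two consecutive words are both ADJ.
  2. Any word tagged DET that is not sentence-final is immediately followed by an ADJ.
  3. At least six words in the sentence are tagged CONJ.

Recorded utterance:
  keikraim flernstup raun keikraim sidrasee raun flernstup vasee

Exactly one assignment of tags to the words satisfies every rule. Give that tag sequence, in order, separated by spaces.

Candidates per position — 1:keikraim {CONJ,ADV}; 2:flernstup {ADV,CONJ}; 3:raun {ADV,CONJ}; 4:keikraim {CONJ,ADV}; 5:sidrasee {ADJ}; 6:raun {ADV,CONJ}; 7:flernstup {ADV,CONJ}; 8:vasee {DET}.
At position 1, choosing ADV makes rule 3 impossible to satisfy; hence CONJ.
At position 2, choosing ADV makes rule 3 impossible to satisfy; hence CONJ.
At position 3, choosing ADV makes rule 3 impossible to satisfy; hence CONJ.
At position 4, choosing ADV makes rule 3 impossible to satisfy; hence CONJ.
At position 6, choosing ADV makes rule 3 impossible to satisfy; hence CONJ.
At position 7, choosing ADV makes rule 3 impossible to satisfy; hence CONJ.
The unique satisfying tagging is: CONJ CONJ CONJ CONJ ADJ CONJ CONJ DET.
Checking: rule 1 satisfied; rule 2 satisfied; rule 3 satisfied.

CONJ CONJ CONJ CONJ ADJ CONJ CONJ DET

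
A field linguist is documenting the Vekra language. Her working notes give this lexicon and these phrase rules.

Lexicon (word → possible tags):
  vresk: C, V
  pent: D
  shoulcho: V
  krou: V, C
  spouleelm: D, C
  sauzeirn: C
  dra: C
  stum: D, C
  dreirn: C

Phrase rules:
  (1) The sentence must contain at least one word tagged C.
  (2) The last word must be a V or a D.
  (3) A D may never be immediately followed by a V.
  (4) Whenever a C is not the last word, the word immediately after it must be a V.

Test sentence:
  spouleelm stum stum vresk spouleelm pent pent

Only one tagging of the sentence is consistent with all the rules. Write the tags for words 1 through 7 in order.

D D C V D D D

Candidates per position — 1:spouleelm {D,C}; 2:stum {D,C}; 3:stum {D,C}; 4:vresk {C,V}; 5:spouleelm {D,C}; 6:pent {D}; 7:pent {D}.
Position 1: C is ruled out by rule 4; that leaves D.
Position 2: C is ruled out by rule 4; that leaves D.
Position 4: C is ruled out by rule 4; that leaves V.
Position 5: C is ruled out by rule 4; that leaves D.
Position 3: D is ruled out by rule 1; that leaves C.
That leaves exactly one tagging: D D C V D D D.
Rule-by-rule: rule 1 ✓; rule 2 ✓; rule 3 ✓; rule 4 ✓.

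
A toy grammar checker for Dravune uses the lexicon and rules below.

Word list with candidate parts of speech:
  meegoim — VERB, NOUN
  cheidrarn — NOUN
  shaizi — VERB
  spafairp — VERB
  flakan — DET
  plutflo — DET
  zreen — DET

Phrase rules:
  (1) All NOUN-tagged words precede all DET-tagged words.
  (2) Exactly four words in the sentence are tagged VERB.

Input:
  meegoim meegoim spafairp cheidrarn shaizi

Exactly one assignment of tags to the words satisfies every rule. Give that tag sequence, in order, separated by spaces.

Candidates per position — 1:meegoim {VERB,NOUN}; 2:meegoim {VERB,NOUN}; 3:spafairp {VERB}; 4:cheidrarn {NOUN}; 5:shaizi {VERB}.
If word 1 were NOUN, no tagging could satisfy rule 2; so word 1 is VERB.
If word 2 were NOUN, no tagging could satisfy rule 2; so word 2 is VERB.
The only consistent sequence is: VERB VERB VERB NOUN VERB.
Rule-by-rule: rule 1 ok; rule 2 ok.

VERB VERB VERB NOUN VERB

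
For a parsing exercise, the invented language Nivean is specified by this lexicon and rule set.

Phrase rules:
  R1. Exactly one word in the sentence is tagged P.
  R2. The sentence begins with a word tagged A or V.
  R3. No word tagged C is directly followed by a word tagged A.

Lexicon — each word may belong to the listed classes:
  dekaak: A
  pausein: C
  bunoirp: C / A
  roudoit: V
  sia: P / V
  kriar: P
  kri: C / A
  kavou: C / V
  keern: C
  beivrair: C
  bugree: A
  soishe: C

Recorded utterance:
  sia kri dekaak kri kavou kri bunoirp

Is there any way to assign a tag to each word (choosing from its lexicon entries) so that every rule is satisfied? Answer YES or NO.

Candidates per position — 1:sia {P,V}; 2:kri {C,A}; 3:dekaak {A}; 4:kri {C,A}; 5:kavou {C,V}; 6:kri {C,A}; 7:bunoirp {C,A}.
Every candidate sequence violates at least one rule; no consistent tagging exists.

NO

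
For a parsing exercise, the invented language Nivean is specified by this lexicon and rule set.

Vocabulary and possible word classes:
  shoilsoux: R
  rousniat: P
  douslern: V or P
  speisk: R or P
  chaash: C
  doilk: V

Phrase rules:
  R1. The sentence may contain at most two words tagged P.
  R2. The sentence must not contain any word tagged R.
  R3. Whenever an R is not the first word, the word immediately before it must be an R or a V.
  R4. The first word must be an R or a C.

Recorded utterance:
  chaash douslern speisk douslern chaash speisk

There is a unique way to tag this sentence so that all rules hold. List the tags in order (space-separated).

C V P V C P

Candidates per position — 1:chaash {C}; 2:douslern {V,P}; 3:speisk {R,P}; 4:douslern {V,P}; 5:chaash {C}; 6:speisk {R,P}.
Word 3 cannot be R — rule 2 would then fail for every completion. It is P.
Word 6 cannot be R — rule 2 would then fail for every completion. It is P.
Word 2 cannot be P — rule 1 would then fail for every completion. It is V.
Word 4 cannot be P — rule 1 would then fail for every completion. It is V.
The unique satisfying tagging is: C V P V C P.
Checking: rule 1 ok; rule 2 ok; rule 3 ok; rule 4 ok.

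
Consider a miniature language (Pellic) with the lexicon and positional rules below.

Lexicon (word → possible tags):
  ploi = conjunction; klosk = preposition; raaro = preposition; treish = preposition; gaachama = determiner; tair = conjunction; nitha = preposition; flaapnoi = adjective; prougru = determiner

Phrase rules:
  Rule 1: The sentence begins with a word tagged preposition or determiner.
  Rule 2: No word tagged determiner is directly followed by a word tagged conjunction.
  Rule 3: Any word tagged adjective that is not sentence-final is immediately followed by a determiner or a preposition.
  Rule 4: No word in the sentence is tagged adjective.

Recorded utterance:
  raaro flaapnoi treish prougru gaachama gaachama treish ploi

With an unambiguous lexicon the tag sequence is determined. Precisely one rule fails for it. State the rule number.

Fixed tagging: preposition adjective preposition determiner determiner determiner preposition conjunction.
Applying the rules: R1 ok, R2 ok, R3 ok, R4 fails.
Only rule 4 fails.

4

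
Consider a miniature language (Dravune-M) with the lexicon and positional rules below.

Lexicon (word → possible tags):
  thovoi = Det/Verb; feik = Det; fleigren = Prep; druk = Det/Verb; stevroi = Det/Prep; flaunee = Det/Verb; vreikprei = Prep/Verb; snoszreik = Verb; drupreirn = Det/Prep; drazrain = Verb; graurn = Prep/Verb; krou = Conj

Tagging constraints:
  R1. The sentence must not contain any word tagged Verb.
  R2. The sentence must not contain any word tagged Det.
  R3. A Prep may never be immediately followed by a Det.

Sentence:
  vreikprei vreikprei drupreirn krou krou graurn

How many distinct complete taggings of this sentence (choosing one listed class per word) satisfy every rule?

1

Candidates per position — 1:vreikprei {Prep,Verb}; 2:vreikprei {Prep,Verb}; 3:drupreirn {Det,Prep}; 4:krou {Conj}; 5:krou {Conj}; 6:graurn {Prep,Verb}.
There are 16 candidate sequences in total.
The sequences that satisfy every rule: Prep Prep Prep Conj Conj Prep.
Count = 1.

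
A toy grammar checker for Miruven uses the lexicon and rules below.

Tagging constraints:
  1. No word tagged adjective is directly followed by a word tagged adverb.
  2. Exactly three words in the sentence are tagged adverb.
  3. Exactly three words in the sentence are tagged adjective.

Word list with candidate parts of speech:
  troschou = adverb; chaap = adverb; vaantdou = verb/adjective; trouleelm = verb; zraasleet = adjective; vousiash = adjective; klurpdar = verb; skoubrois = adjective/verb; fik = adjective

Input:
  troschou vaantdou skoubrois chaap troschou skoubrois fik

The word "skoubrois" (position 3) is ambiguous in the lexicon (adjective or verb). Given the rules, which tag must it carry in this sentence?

verb

Candidates per position — 1:troschou {adverb}; 2:vaantdou {verb,adjective}; 3:skoubrois {adjective,verb}; 4:chaap {adverb}; 5:troschou {adverb}; 6:skoubrois {adjective,verb}; 7:fik {adjective}.
Position 3: tagging it adjective would leave rule 1 unsatisfiable, so it must be verb.
Position 6: tagging it verb would leave rule 3 unsatisfiable, so it must be adjective.
Position 2: tagging it verb would leave rule 3 unsatisfiable, so it must be adjective.
The unique satisfying tagging is: adverb adjective verb adverb adverb adjective adjective.
Checking: rule 1 ok; rule 2 ok; rule 3 ok.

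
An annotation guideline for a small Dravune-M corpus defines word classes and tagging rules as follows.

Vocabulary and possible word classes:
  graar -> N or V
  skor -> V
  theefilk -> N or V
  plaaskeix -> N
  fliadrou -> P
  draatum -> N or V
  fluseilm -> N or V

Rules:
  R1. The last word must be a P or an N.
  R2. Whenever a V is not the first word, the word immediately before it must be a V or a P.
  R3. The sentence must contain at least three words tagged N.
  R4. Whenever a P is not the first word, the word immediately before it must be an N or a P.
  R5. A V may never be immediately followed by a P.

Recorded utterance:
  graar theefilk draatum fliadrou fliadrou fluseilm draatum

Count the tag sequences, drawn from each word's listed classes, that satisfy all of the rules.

Candidates per position — 1:graar {N,V}; 2:theefilk {N,V}; 3:draatum {N,V}; 4:fliadrou {P}; 5:fliadrou {P}; 6:fluseilm {N,V}; 7:draatum {N,V}.
There are 32 candidate sequences in total.
The sequences that satisfy every rule: N N N P P N N; N N N P P V N; V N N P P N N; V N N P P V N; V V N P P N N.
Count = 5.

5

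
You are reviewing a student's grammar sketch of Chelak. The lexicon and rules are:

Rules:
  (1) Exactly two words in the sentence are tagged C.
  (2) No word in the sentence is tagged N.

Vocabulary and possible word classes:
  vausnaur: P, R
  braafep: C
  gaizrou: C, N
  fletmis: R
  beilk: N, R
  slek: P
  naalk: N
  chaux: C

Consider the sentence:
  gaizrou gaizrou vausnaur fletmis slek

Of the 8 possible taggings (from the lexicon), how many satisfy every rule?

Candidates per position — 1:gaizrou {C,N}; 2:gaizrou {C,N}; 3:vausnaur {P,R}; 4:fletmis {R}; 5:slek {P}.
There are 8 candidate sequences in total.
The sequences that satisfy every rule: C C P R P; C C R R P.
Count = 2.

2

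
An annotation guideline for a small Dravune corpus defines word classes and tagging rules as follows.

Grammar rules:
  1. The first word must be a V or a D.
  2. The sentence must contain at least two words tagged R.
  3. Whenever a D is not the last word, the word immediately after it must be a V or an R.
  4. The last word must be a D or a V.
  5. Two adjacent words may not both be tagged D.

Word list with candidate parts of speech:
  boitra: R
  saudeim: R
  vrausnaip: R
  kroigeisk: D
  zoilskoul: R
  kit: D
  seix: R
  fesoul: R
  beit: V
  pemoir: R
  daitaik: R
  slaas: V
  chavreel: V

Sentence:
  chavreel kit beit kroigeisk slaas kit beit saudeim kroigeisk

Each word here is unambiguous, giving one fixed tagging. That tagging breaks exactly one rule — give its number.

2

Fixed tagging: V D V D V D V R D.
Rule check: R1 ok, R2 fails, R3 ok, R4 ok, R5 ok.
Only rule 2 fails.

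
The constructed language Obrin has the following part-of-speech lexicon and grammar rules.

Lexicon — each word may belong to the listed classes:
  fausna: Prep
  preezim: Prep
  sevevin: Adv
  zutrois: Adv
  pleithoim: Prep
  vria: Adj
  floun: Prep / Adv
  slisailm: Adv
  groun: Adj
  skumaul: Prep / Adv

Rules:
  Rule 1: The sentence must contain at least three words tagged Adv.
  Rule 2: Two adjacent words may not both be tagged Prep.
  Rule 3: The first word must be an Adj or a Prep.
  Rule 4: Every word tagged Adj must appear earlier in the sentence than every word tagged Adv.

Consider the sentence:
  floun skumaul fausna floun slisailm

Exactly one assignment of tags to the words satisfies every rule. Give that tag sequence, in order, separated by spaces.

Candidates per position — 1:floun {Prep,Adv}; 2:skumaul {Prep,Adv}; 3:fausna {Prep}; 4:floun {Prep,Adv}; 5:slisailm {Adv}.
Position 1: Adv is ruled out by rule 3; that leaves Prep.
Position 2: Prep is ruled out by rule 1; that leaves Adv.
Position 4: Prep is ruled out by rule 1; that leaves Adv.
The only consistent sequence is: Prep Adv Prep Adv Adv.
Check: rule 1 holds; rule 2 holds; rule 3 holds; rule 4 holds.

Prep Adv Prep Adv Adv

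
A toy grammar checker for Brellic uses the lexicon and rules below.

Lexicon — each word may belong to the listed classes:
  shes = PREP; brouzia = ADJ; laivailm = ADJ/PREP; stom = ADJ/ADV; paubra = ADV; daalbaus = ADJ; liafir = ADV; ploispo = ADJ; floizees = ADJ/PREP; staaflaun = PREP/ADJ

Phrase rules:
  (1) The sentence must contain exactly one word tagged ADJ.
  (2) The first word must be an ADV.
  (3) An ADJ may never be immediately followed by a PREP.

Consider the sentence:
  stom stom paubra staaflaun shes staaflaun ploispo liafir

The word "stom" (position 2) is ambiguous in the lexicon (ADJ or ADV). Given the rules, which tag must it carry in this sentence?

ADV

Candidates per position — 1:stom {ADJ,ADV}; 2:stom {ADJ,ADV}; 3:paubra {ADV}; 4:staaflaun {PREP,ADJ}; 5:shes {PREP}; 6:staaflaun {PREP,ADJ}; 7:ploispo {ADJ}; 8:liafir {ADV}.
Position 1: tagging it ADJ would leave rule 1 unsatisfiable, so it must be ADV.
Position 2: tagging it ADJ would leave rule 1 unsatisfiable, so it must be ADV.
Position 4: tagging it ADJ would leave rule 1 unsatisfiable, so it must be PREP.
Position 6: tagging it ADJ would leave rule 1 unsatisfiable, so it must be PREP.
The unique satisfying tagging is: ADV ADV ADV PREP PREP PREP ADJ ADV.
Verifying each rule — rule 1 ok; rule 2 ok; rule 3 ok.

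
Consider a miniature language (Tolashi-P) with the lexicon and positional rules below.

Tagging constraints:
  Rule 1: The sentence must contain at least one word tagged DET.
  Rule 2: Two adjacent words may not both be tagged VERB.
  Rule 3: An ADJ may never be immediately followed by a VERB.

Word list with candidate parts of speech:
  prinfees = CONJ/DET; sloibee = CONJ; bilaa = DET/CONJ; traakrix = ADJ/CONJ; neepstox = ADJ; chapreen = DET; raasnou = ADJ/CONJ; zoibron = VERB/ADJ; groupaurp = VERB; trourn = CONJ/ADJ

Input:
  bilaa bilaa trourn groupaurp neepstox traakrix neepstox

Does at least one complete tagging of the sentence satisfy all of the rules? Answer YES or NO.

Candidates per position — 1:bilaa {DET,CONJ}; 2:bilaa {DET,CONJ}; 3:trourn {CONJ,ADJ}; 4:groupaurp {VERB}; 5:neepstox {ADJ}; 6:traakrix {ADJ,CONJ}; 7:neepstox {ADJ}.
One satisfying assignment: CONJ DET CONJ VERB ADJ ADJ ADJ.
Check: rule 1 satisfied; rule 2 satisfied; rule 3 satisfied.

YES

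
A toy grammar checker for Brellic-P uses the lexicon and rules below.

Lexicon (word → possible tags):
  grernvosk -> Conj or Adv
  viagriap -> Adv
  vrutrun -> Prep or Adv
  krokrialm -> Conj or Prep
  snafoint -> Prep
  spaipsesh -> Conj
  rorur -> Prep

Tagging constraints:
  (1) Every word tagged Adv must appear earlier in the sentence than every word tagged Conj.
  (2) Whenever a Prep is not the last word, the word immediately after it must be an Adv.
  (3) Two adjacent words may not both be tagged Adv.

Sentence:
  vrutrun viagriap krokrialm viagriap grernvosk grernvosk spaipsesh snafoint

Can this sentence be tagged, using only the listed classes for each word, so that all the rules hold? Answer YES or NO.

Candidates per position — 1:vrutrun {Prep,Adv}; 2:viagriap {Adv}; 3:krokrialm {Conj,Prep}; 4:viagriap {Adv}; 5:grernvosk {Conj,Adv}; 6:grernvosk {Conj,Adv}; 7:spaipsesh {Conj}; 8:snafoint {Prep}.
One satisfying assignment: Prep Adv Prep Adv Conj Conj Conj Prep.
Rule-by-rule: rule 1 ✓; rule 2 ✓; rule 3 ✓.

YES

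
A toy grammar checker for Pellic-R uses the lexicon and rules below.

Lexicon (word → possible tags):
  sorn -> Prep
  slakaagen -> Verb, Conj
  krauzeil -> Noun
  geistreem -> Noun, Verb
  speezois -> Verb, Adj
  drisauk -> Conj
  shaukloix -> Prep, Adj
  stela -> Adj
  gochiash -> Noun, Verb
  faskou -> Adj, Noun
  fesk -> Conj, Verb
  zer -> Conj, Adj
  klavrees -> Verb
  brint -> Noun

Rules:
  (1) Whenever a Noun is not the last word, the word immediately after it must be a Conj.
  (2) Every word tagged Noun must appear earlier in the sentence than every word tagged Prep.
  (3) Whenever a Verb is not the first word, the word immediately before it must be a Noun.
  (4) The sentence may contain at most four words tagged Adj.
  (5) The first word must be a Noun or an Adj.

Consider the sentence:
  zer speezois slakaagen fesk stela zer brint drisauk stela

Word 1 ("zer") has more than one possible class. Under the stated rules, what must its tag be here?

Adj

Candidates per position — 1:zer {Conj,Adj}; 2:speezois {Verb,Adj}; 3:slakaagen {Verb,Conj}; 4:fesk {Conj,Verb}; 5:stela {Adj}; 6:zer {Conj,Adj}; 7:brint {Noun}; 8:drisauk {Conj}; 9:stela {Adj}.
Position 1: tagging it Conj would leave rule 5 unsatisfiable, so it must be Adj.
Position 2: tagging it Verb would leave rule 3 unsatisfiable, so it must be Adj.
Position 3: tagging it Verb would leave rule 3 unsatisfiable, so it must be Conj.
Position 4: tagging it Verb would leave rule 3 unsatisfiable, so it must be Conj.
Position 6: tagging it Adj would leave rule 4 unsatisfiable, so it must be Conj.
The only consistent sequence is: Adj Adj Conj Conj Adj Conj Noun Conj Adj.
Check: rule 1 ✓; rule 2 ✓; rule 3 ✓; rule 4 ✓; rule 5 ✓.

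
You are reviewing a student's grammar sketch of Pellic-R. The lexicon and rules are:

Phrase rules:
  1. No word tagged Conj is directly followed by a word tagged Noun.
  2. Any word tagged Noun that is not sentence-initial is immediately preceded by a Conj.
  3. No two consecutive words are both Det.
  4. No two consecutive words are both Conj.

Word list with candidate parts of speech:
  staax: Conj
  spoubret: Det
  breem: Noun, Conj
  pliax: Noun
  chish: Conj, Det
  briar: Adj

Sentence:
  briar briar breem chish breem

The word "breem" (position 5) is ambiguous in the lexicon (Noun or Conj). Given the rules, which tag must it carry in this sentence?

Candidates per position — 1:briar {Adj}; 2:briar {Adj}; 3:breem {Noun,Conj}; 4:chish {Conj,Det}; 5:breem {Noun,Conj}.
If word 3 were Noun, no tagging could satisfy rule 2; so word 3 is Conj.
If word 4 were Conj, no tagging could satisfy rule 4; so word 4 is Det.
If word 5 were Noun, no tagging could satisfy rule 2; so word 5 is Conj.
The unique satisfying tagging is: Adj Adj Conj Det Conj.
Check: rule 1 holds; rule 2 holds; rule 3 holds; rule 4 holds.

Conj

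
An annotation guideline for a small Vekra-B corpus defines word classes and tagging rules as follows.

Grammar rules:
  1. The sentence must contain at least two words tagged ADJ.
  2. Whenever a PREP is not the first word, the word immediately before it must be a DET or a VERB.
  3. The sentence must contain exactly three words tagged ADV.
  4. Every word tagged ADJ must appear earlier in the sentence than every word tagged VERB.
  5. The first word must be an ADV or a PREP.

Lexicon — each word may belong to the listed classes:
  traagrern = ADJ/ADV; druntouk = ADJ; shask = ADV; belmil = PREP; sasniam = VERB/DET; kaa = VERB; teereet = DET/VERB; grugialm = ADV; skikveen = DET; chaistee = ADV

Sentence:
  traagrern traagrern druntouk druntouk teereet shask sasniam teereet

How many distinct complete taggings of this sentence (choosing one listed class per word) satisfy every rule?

Candidates per position — 1:traagrern {ADJ,ADV}; 2:traagrern {ADJ,ADV}; 3:druntouk {ADJ}; 4:druntouk {ADJ}; 5:teereet {DET,VERB}; 6:shask {ADV}; 7:sasniam {VERB,DET}; 8:teereet {DET,VERB}.
There are 32 candidate sequences in total.
Checking each against the rules leaves 8 sequences.
Count = 8.

8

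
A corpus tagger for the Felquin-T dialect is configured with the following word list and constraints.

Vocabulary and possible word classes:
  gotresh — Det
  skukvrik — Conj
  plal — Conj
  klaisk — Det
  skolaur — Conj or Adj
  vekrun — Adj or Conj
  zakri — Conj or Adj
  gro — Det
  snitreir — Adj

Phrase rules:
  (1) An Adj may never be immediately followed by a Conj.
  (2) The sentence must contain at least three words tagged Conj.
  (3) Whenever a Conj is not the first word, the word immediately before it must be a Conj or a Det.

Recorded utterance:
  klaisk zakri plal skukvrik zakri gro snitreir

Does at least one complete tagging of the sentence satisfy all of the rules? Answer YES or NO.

YES

Candidates per position — 1:klaisk {Det}; 2:zakri {Conj,Adj}; 3:plal {Conj}; 4:skukvrik {Conj}; 5:zakri {Conj,Adj}; 6:gro {Det}; 7:snitreir {Adj}.
One satisfying assignment: Det Conj Conj Conj Adj Det Adj.
Rule-by-rule: rule 1 satisfied; rule 2 satisfied; rule 3 satisfied.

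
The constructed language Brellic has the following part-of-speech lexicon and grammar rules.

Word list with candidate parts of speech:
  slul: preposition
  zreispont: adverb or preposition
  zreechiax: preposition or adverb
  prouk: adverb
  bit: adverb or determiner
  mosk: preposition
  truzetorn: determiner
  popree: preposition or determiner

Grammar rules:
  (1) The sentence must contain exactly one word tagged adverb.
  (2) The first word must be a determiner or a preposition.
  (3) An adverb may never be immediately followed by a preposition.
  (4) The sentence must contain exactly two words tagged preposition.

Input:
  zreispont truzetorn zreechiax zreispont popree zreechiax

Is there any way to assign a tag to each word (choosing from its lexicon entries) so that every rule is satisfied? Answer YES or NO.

Candidates per position — 1:zreispont {adverb,preposition}; 2:truzetorn {determiner}; 3:zreechiax {preposition,adverb}; 4:zreispont {adverb,preposition}; 5:popree {preposition,determiner}; 6:zreechiax {preposition,adverb}.
Every candidate sequence violates at least one rule; no consistent tagging exists.

NO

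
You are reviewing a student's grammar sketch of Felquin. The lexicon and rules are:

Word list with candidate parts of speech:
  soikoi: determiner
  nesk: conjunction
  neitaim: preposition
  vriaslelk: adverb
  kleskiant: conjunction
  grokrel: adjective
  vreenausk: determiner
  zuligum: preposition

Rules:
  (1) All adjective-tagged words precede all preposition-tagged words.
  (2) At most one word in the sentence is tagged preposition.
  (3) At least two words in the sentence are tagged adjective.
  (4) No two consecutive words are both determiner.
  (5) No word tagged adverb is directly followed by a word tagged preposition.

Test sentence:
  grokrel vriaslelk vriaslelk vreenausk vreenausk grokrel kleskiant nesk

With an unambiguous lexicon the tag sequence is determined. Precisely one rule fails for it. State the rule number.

4

Fixed tagging: adjective adverb adverb determiner determiner adjective conjunction conjunction.
Checking each rule: R1 ok, R2 ok, R3 ok, R4 fails, R5 ok.
Only rule 4 fails.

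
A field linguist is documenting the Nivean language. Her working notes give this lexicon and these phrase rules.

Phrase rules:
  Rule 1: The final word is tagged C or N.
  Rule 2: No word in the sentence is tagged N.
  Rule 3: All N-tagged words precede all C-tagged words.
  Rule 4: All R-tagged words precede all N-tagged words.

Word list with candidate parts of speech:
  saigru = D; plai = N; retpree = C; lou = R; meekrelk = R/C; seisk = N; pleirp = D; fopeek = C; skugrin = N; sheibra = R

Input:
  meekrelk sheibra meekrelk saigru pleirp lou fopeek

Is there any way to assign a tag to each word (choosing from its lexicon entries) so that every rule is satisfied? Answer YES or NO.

Candidates per position — 1:meekrelk {R,C}; 2:sheibra {R}; 3:meekrelk {R,C}; 4:saigru {D}; 5:pleirp {D}; 6:lou {R}; 7:fopeek {C}.
One satisfying assignment: C R R D D R C.
Rule-by-rule: rule 1 satisfied; rule 2 satisfied; rule 3 satisfied; rule 4 satisfied.

YES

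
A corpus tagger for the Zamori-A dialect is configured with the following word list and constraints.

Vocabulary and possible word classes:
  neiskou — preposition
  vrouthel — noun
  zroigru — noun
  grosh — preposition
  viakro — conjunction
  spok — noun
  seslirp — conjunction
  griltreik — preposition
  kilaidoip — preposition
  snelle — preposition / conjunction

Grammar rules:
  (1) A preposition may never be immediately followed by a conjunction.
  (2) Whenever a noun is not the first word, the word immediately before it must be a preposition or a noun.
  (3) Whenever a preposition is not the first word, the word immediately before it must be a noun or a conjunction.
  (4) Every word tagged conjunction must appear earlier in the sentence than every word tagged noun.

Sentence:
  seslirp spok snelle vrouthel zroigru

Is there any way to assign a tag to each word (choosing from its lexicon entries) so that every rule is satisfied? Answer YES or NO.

Candidates per position — 1:seslirp {conjunction}; 2:spok {noun}; 3:snelle {preposition,conjunction}; 4:vrouthel {noun}; 5:zroigru {noun}.
Rule 2 cannot be satisfied by any choice of tags from the lexicon.
So there is no consistent tagging.

NO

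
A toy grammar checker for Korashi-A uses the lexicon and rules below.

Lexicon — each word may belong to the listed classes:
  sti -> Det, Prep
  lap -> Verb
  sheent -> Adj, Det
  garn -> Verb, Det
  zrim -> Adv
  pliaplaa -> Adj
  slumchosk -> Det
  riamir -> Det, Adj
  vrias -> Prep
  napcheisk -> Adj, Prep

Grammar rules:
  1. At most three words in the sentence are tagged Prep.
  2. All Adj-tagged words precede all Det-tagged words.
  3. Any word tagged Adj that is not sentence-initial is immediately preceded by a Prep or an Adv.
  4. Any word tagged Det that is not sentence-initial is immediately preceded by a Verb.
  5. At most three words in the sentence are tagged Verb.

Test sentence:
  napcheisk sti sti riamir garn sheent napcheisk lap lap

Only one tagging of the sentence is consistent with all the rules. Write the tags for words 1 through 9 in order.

Candidates per position — 1:napcheisk {Adj,Prep}; 2:sti {Det,Prep}; 3:sti {Det,Prep}; 4:riamir {Det,Adj}; 5:garn {Verb,Det}; 6:sheent {Adj,Det}; 7:napcheisk {Adj,Prep}; 8:lap {Verb}; 9:lap {Verb}.
Word 2 cannot be Det — rule 4 would then fail for every completion. It is Prep.
Word 3 cannot be Det — rule 4 would then fail for every completion. It is Prep.
Word 4 cannot be Det — rule 4 would then fail for every completion. It is Adj.
Word 5 cannot be Det — rule 4 would then fail for every completion. It is Verb.
Word 6 cannot be Adj — rule 3 would then fail for every completion. It is Det.
Word 7 cannot be Adj — rule 2 would then fail for every completion. It is Prep.
Word 1 cannot be Prep — rule 1 would then fail for every completion. It is Adj.
The only consistent sequence is: Adj Prep Prep Adj Verb Det Prep Verb Verb.
Checking: rule 1 holds; rule 2 holds; rule 3 holds; rule 4 holds; rule 5 holds.

Adj Prep Prep Adj Verb Det Prep Verb Verb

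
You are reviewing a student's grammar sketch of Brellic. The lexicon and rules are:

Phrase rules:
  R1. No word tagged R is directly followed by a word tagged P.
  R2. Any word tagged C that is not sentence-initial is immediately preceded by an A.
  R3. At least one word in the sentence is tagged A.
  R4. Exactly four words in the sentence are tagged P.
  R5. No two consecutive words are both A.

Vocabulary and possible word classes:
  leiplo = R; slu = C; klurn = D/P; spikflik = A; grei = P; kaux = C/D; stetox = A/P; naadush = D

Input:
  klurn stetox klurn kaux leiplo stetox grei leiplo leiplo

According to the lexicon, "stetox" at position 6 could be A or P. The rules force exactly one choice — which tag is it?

Candidates per position — 1:klurn {D,P}; 2:stetox {A,P}; 3:klurn {D,P}; 4:kaux {C,D}; 5:leiplo {R}; 6:stetox {A,P}; 7:grei {P}; 8:leiplo {R}; 9:leiplo {R}.
Word 4 cannot be C — rule 2 would then fail for every completion. It is D.
Word 6 cannot be P — rule 1 would then fail for every completion. It is A.
Word 1 cannot be D — rule 4 would then fail for every completion. It is P.
Word 2 cannot be A — rule 4 would then fail for every completion. It is P.
Word 3 cannot be D — rule 4 would then fail for every completion. It is P.
The unique satisfying tagging is: P P P D R A P R R.
Rule-by-rule: rule 1 ok; rule 2 ok; rule 3 ok; rule 4 ok; rule 5 ok.

A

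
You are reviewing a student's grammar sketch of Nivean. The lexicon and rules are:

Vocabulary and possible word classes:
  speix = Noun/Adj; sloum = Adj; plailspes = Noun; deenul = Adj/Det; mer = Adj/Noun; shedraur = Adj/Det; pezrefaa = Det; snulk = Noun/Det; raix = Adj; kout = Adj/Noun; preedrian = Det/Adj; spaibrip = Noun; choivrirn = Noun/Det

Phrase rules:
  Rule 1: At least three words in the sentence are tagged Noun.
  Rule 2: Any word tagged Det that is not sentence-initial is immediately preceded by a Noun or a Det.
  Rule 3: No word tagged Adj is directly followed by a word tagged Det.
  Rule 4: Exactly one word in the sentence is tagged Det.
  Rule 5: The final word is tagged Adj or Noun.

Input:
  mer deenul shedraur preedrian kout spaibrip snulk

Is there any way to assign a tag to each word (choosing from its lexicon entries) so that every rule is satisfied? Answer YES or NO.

YES

Candidates per position — 1:mer {Adj,Noun}; 2:deenul {Adj,Det}; 3:shedraur {Adj,Det}; 4:preedrian {Det,Adj}; 5:kout {Adj,Noun}; 6:spaibrip {Noun}; 7:snulk {Noun,Det}.
One satisfying assignment: Noun Det Adj Adj Noun Noun Noun.
Check: rule 1 ok; rule 2 ok; rule 3 ok; rule 4 ok; rule 5 ok.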